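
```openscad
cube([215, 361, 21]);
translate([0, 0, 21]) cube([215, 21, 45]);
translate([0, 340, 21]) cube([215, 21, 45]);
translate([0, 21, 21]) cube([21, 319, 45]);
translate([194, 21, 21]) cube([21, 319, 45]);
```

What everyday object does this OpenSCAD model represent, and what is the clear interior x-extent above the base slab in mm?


An open box. The internal width is 173 mm.

A 215×361 base slab with four walls standing on it — an open box. The base is 215 mm wide and the walls are 21 mm thick, so the internal width is 215 − 2 × 21 = 173 mm.


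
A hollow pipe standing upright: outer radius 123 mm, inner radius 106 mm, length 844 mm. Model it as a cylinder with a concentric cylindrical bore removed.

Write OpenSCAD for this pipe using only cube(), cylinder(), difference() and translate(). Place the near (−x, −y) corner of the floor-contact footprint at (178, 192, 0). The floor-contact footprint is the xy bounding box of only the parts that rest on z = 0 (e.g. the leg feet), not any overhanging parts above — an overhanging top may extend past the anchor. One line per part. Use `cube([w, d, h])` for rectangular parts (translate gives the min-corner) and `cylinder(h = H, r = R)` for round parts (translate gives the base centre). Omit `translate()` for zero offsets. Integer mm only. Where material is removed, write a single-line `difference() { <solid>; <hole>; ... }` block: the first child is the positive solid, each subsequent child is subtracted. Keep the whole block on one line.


difference() { translate([301, 315, 0]) cylinder(h = 844, r = 123); translate([301, 315, 0]) cylinder(h = 844, r = 106); }


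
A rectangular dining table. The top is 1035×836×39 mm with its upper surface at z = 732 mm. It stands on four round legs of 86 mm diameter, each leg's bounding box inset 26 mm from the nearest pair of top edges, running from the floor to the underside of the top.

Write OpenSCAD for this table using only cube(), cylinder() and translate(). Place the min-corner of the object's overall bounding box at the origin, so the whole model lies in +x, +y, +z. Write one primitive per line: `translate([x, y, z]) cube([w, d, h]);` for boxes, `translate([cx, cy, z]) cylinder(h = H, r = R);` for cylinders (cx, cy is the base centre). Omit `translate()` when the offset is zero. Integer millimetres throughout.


translate([0, 0, 693]) cube([1035, 836, 39]);
translate([69, 69, 0]) cylinder(h = 693, r = 43);
translate([966, 69, 0]) cylinder(h = 693, r = 43);
translate([69, 767, 0]) cylinder(h = 693, r = 43);
translate([966, 767, 0]) cylinder(h = 693, r = 43);


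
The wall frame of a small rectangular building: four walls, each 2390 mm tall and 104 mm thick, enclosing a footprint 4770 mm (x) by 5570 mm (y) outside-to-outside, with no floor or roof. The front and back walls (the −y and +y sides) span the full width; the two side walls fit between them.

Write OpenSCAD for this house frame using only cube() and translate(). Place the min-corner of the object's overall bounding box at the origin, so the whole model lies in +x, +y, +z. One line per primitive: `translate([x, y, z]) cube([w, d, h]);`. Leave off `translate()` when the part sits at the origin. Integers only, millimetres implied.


cube([4770, 104, 2390]);
translate([0, 5466, 0]) cube([4770, 104, 2390]);
translate([0, 104, 0]) cube([104, 5362, 2390]);
translate([4666, 104, 0]) cube([104, 5362, 2390]);


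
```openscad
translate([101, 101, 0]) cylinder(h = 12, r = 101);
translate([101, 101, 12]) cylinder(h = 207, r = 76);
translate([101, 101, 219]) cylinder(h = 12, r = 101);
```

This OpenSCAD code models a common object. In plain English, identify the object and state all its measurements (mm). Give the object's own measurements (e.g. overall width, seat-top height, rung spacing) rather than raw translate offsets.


A spool: two coaxial disc flanges of radius 101 mm and thickness 12 mm, joined by a core cylinder of radius 76 mm and height 207 mm. The lower flange rests on z = 0 and the three cylinders share a vertical axis.


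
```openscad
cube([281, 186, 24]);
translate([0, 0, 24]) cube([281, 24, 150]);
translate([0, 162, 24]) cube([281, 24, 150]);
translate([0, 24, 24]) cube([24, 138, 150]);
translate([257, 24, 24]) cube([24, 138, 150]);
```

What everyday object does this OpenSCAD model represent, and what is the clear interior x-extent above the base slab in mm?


An open box. The internal width is 233 mm.

A 281×186 base slab with four walls standing on it — an open box. The base is 281 mm wide and the walls are 24 mm thick, so the internal width is 281 − 2 × 24 = 233 mm.


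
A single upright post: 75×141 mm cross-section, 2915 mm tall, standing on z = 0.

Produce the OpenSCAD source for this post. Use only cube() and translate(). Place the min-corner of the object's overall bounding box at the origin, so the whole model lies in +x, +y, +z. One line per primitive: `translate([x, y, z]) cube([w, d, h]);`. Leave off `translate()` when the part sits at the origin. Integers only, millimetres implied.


cube([75, 141, 2915]);


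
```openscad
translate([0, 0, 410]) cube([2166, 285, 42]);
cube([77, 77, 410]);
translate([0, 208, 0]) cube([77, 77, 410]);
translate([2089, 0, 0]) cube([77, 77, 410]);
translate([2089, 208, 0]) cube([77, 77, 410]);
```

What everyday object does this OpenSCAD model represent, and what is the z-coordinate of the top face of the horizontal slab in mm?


A bench. The seat-top height is 452 mm.

A long slab on four corner posts — a bench. The slab sits at z = 410 with thickness 42, so the top is 410 + 42 = 452 mm.


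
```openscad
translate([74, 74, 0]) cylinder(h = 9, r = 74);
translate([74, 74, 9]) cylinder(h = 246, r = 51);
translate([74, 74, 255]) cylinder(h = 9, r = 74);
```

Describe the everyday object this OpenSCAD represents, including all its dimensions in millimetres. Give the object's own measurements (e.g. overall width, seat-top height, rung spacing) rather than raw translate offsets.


A spool: two coaxial disc flanges of radius 74 mm and thickness 9 mm, joined by a core cylinder of radius 51 mm and height 246 mm. The lower flange rests on z = 0 and the three cylinders share a vertical axis.


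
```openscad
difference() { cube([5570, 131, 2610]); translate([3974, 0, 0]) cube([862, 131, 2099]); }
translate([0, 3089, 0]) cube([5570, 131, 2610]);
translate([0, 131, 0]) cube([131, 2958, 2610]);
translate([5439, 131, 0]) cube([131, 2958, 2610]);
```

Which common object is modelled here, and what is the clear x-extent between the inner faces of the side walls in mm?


A single room. The interior width is 5308 mm.

Four walls enclosing a rectangle with a door in the front wall — a room. Outside width 5570 minus two 131 mm walls gives 5308 mm.


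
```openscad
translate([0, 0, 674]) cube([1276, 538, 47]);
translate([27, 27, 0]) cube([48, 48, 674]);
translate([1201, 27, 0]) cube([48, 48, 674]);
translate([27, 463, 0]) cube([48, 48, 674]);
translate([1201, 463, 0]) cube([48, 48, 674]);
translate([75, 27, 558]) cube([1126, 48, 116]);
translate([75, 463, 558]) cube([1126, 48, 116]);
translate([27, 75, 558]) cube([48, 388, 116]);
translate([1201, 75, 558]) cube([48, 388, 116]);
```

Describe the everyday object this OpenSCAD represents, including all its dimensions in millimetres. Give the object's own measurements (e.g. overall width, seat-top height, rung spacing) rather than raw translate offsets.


A table: top 1276 mm (x) × 538 mm (y), 47 mm thick, upper face at z = 721 mm, on four 48×48 mm square legs, each inset 27 mm from the nearest pair of top edges from z = 0 to the bottom of the top. Four apron rails, 48 mm thick and 116 mm tall, run between adjacent legs with their top edges flush with the underside of the top and their outer faces flush with the legs' outer faces.


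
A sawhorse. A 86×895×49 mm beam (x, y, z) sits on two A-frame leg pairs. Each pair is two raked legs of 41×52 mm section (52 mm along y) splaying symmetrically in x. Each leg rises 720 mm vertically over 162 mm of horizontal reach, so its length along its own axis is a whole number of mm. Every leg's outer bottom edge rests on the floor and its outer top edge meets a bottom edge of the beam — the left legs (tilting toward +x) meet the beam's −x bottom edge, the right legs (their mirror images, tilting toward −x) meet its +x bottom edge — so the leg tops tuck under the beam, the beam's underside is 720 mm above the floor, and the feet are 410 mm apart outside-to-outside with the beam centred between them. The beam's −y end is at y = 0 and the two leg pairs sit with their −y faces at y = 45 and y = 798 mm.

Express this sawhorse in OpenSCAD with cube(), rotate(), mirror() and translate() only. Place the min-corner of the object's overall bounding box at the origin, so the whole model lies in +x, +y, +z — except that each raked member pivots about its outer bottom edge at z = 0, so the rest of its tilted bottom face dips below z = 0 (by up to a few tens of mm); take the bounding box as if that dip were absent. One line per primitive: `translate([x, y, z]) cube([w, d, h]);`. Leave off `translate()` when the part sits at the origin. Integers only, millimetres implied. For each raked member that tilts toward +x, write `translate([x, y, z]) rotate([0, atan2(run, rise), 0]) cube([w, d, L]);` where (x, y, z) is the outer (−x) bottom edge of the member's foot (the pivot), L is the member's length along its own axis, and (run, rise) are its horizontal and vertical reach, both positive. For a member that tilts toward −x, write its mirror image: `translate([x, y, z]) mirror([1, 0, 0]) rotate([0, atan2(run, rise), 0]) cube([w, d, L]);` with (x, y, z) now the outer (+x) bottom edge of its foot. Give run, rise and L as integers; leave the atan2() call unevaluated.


// leg length = √(162² + 720²) = 738
// right-leg outer foot x = 2·162 + 86 = 410
// beam min-corner = (162, 0, 720)
translate([162, 0, 720]) cube([86, 895, 49]);
translate([0, 45, 0]) rotate([0, atan2(162, 720), 0]) cube([41, 52, 738]);
translate([410, 45, 0]) mirror([1, 0, 0]) rotate([0, atan2(162, 720), 0]) cube([41, 52, 738]);
translate([0, 798, 0]) rotate([0, atan2(162, 720), 0]) cube([41, 52, 738]);
translate([410, 798, 0]) mirror([1, 0, 0]) rotate([0, atan2(162, 720), 0]) cube([41, 52, 738]);


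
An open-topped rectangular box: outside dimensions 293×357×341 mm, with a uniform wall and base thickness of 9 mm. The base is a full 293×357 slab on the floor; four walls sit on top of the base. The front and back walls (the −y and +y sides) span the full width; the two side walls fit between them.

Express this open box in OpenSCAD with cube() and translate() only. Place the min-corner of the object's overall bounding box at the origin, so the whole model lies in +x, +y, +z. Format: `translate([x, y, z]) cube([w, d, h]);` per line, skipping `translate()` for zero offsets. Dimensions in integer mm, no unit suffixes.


cube([293, 357, 9]);
translate([0, 0, 9]) cube([293, 9, 332]);
translate([0, 348, 9]) cube([293, 9, 332]);
translate([0, 9, 9]) cube([9, 339, 332]);
translate([284, 9, 9]) cube([9, 339, 332]);


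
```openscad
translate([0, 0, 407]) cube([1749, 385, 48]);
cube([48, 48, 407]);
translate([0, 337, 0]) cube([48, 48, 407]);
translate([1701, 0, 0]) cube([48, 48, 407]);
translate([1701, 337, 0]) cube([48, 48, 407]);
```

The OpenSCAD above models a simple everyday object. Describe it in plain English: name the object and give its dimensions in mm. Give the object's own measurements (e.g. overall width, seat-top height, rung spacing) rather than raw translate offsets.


A bench: a 1749×385 mm seat slab, 48 mm thick, top at z = 455 mm, on four 48×48 mm square legs flush with the seat corners and standing on z = 0.


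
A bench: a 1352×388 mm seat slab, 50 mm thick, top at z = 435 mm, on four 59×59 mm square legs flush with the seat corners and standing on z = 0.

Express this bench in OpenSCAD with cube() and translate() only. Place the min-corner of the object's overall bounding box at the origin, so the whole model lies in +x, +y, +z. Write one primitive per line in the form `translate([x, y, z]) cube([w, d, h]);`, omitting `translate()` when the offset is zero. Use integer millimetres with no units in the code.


translate([0, 0, 385]) cube([1352, 388, 50]);
cube([59, 59, 385]);
translate([0, 329, 0]) cube([59, 59, 385]);
translate([1293, 0, 0]) cube([59, 59, 385]);
translate([1293, 329, 0]) cube([59, 59, 385]);


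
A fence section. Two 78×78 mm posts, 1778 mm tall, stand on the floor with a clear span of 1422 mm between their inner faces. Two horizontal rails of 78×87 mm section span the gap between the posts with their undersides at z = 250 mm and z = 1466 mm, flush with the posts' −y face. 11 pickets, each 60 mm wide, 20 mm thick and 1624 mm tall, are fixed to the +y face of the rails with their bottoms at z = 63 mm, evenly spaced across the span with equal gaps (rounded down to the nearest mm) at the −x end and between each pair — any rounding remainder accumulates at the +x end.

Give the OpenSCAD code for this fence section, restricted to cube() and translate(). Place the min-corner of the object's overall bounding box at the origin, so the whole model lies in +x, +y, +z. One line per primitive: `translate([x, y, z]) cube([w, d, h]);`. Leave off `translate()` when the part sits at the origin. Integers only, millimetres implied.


cube([78, 78, 1778]);
translate([1500, 0, 0]) cube([78, 78, 1778]);
translate([78, 0, 250]) cube([1422, 78, 87]);
translate([78, 0, 1466]) cube([1422, 78, 87]);
translate([141, 78, 63]) cube([60, 20, 1624]);
translate([264, 78, 63]) cube([60, 20, 1624]);
translate([387, 78, 63]) cube([60, 20, 1624]);
translate([510, 78, 63]) cube([60, 20, 1624]);
translate([633, 78, 63]) cube([60, 20, 1624]);
translate([756, 78, 63]) cube([60, 20, 1624]);
translate([879, 78, 63]) cube([60, 20, 1624]);
translate([1002, 78, 63]) cube([60, 20, 1624]);
translate([1125, 78, 63]) cube([60, 20, 1624]);
translate([1248, 78, 63]) cube([60, 20, 1624]);
translate([1371, 78, 63]) cube([60, 20, 1624]);


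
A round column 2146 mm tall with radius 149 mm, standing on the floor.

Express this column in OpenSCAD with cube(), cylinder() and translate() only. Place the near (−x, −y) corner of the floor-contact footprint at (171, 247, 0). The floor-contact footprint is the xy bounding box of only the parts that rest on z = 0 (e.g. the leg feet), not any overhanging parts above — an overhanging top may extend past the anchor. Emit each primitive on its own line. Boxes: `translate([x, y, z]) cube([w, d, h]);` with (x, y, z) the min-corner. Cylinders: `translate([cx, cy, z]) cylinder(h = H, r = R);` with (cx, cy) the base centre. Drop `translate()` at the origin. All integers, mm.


translate([320, 396, 0]) cylinder(h = 2146, r = 149);


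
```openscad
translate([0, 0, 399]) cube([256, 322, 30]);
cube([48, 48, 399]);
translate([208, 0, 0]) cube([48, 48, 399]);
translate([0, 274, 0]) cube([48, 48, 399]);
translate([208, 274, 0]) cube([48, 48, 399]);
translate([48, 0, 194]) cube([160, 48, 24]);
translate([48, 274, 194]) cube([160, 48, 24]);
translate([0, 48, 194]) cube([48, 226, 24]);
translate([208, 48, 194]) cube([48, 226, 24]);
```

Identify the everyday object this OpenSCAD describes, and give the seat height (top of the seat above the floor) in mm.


A stool. The seat height is 429 mm.

A 256×322×30 slab at z = 399 on four corner posts — a stool. The seat top is 399 + 30 = 429 mm.


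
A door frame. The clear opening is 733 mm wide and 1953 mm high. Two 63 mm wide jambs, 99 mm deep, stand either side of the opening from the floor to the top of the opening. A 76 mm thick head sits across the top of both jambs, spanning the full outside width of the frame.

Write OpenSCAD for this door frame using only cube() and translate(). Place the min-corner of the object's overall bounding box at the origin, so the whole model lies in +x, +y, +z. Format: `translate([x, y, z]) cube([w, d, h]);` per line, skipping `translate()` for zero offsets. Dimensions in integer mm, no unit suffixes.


cube([63, 99, 1953]);
translate([796, 0, 0]) cube([63, 99, 1953]);
translate([0, 0, 1953]) cube([859, 99, 76]);


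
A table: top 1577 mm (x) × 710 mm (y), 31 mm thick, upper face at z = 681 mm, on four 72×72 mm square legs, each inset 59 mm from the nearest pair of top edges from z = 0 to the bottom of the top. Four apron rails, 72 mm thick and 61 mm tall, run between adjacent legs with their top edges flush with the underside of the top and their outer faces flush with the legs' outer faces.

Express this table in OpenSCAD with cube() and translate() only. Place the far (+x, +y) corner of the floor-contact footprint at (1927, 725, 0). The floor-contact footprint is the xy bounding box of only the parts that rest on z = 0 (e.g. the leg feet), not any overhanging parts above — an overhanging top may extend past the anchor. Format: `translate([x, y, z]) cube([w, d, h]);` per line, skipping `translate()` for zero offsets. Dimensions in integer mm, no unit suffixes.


translate([409, 74, 650]) cube([1577, 710, 31]);
translate([468, 133, 0]) cube([72, 72, 650]);
translate([1855, 133, 0]) cube([72, 72, 650]);
translate([468, 653, 0]) cube([72, 72, 650]);
translate([1855, 653, 0]) cube([72, 72, 650]);
translate([540, 133, 589]) cube([1315, 72, 61]);
translate([540, 653, 589]) cube([1315, 72, 61]);
translate([468, 205, 589]) cube([72, 448, 61]);
translate([1855, 205, 589]) cube([72, 448, 61]);


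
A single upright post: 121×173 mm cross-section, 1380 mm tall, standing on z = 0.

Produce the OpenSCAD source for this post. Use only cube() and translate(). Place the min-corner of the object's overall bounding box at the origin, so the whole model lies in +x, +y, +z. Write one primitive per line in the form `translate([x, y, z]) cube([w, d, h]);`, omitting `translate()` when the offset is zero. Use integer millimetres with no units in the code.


cube([121, 173, 1380]);


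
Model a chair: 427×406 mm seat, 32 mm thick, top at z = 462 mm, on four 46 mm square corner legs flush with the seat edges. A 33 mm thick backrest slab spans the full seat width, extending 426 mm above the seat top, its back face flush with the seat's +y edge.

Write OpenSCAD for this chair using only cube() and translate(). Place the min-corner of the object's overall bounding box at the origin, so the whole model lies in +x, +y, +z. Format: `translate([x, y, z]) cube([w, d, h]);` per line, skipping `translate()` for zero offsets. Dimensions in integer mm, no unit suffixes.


translate([0, 0, 430]) cube([427, 406, 32]);
cube([46, 46, 430]);
translate([381, 0, 0]) cube([46, 46, 430]);
translate([0, 360, 0]) cube([46, 46, 430]);
translate([381, 360, 0]) cube([46, 46, 430]);
translate([0, 373, 462]) cube([427, 33, 426]);


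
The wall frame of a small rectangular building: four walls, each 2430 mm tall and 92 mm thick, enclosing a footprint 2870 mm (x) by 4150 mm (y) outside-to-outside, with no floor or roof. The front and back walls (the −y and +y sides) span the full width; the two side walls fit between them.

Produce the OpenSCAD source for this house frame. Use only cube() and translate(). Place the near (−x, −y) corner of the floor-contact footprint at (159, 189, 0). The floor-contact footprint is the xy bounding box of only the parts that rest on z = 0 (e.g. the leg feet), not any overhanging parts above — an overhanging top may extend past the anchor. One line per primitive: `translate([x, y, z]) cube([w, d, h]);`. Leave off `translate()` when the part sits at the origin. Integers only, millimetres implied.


translate([159, 189, 0]) cube([2870, 92, 2430]);
translate([159, 4247, 0]) cube([2870, 92, 2430]);
translate([159, 281, 0]) cube([92, 3966, 2430]);
translate([2937, 281, 0]) cube([92, 3966, 2430]);


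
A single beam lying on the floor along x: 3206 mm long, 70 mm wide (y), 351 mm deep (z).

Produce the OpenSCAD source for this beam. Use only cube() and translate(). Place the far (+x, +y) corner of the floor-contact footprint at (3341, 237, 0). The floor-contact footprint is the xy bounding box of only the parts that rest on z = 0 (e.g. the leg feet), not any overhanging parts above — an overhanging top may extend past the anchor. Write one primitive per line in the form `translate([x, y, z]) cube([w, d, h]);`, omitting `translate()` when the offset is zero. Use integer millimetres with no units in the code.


translate([135, 167, 0]) cube([3206, 70, 351]);


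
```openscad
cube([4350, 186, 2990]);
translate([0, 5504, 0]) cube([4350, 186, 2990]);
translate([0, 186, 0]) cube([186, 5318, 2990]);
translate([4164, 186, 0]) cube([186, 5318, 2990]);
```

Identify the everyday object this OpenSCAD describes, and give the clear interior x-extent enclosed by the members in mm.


A house (or room) frame. The interior width is 3978 mm.

Four 2990 mm walls enclosing a rectangle with no floor or roof — a room or house frame. Outside width is 4350 mm and wall thickness is 186 mm, so the interior width is 4350 − 2 × 186 = 3978 mm.


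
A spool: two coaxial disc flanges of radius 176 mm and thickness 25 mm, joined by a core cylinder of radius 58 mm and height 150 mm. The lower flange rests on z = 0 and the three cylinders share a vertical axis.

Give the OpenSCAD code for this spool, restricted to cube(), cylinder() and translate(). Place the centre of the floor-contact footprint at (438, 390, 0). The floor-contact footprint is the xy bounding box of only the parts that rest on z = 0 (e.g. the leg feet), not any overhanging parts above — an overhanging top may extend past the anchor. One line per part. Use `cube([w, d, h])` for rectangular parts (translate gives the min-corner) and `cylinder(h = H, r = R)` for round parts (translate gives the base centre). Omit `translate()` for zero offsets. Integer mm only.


translate([438, 390, 0]) cylinder(h = 25, r = 176);
translate([438, 390, 25]) cylinder(h = 150, r = 58);
translate([438, 390, 175]) cylinder(h = 25, r = 176);


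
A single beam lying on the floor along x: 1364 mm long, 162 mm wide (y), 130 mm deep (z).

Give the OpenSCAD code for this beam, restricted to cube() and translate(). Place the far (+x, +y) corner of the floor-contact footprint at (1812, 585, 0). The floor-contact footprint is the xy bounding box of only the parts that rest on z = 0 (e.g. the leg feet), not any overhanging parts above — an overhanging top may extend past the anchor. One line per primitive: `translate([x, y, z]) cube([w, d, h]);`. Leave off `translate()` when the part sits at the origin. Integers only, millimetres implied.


translate([448, 423, 0]) cube([1364, 162, 130]);


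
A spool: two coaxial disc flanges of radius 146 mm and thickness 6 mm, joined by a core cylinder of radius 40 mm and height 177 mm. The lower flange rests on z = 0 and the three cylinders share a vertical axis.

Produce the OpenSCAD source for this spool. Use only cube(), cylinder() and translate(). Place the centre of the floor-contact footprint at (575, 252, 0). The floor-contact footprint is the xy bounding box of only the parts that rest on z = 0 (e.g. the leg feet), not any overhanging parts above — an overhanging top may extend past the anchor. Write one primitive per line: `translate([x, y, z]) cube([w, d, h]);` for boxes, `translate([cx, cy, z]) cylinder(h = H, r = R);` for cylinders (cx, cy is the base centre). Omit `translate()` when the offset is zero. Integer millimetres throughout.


translate([575, 252, 0]) cylinder(h = 6, r = 146);
translate([575, 252, 6]) cylinder(h = 177, r = 40);
translate([575, 252, 183]) cylinder(h = 6, r = 146);


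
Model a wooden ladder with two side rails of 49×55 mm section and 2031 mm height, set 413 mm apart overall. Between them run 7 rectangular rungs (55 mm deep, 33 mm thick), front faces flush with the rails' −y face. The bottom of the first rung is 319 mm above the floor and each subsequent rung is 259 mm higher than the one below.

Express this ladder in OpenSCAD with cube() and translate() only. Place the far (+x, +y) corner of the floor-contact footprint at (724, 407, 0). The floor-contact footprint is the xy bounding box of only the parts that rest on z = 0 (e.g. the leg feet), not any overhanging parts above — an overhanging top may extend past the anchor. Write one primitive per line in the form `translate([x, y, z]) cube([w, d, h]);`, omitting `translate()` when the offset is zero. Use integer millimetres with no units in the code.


// rung span = 413 - 2*49 = 315
// rung[k] z = 319 + k*259
translate([311, 352, 0]) cube([49, 55, 2031]);
translate([675, 352, 0]) cube([49, 55, 2031]);
translate([360, 352, 319]) cube([315, 55, 33]);
translate([360, 352, 578]) cube([315, 55, 33]);
translate([360, 352, 837]) cube([315, 55, 33]);
translate([360, 352, 1096]) cube([315, 55, 33]);
translate([360, 352, 1355]) cube([315, 55, 33]);
translate([360, 352, 1614]) cube([315, 55, 33]);
translate([360, 352, 1873]) cube([315, 55, 33]);


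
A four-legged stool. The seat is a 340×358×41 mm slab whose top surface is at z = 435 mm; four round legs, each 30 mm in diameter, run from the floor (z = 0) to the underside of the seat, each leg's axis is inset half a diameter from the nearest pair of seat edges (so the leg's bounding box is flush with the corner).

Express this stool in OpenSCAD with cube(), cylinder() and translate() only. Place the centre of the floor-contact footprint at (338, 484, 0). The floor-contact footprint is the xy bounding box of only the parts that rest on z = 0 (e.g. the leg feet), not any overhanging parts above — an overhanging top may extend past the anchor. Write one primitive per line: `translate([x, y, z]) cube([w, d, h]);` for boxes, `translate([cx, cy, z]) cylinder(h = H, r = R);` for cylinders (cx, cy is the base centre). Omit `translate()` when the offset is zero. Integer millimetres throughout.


translate([168, 305, 394]) cube([340, 358, 41]);
translate([183, 320, 0]) cylinder(h = 394, r = 15);
translate([493, 320, 0]) cylinder(h = 394, r = 15);
translate([183, 648, 0]) cylinder(h = 394, r = 15);
translate([493, 648, 0]) cylinder(h = 394, r = 15);


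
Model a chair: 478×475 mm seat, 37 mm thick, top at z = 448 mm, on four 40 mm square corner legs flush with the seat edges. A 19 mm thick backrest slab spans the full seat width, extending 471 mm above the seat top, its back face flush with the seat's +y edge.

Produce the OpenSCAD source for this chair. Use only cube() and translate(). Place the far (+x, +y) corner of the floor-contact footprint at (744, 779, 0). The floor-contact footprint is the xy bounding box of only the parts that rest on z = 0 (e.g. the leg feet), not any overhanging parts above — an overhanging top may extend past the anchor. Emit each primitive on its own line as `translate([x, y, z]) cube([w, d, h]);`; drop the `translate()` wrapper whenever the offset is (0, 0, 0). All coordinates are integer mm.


// leg_h = 448 - 37 = 411
translate([266, 304, 411]) cube([478, 475, 37]);
translate([266, 304, 0]) cube([40, 40, 411]);
translate([704, 304, 0]) cube([40, 40, 411]);
translate([266, 739, 0]) cube([40, 40, 411]);
translate([704, 739, 0]) cube([40, 40, 411]);
translate([266, 760, 448]) cube([478, 19, 471]);


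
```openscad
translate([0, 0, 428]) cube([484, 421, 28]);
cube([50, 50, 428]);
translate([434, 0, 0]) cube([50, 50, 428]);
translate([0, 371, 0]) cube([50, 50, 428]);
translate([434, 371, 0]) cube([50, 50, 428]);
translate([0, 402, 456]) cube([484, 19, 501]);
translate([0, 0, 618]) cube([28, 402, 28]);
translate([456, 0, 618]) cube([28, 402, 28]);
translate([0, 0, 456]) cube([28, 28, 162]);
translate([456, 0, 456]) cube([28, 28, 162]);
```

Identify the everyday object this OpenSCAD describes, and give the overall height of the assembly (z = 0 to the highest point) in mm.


A chair. The overall height is 957 mm.

A slab on four corner posts with a tall panel at the back — a chair. The seat slab sits at z = 428 with thickness 28, and the 501 mm backrest starts at the seat top, so the overall height is 428 + 28 + 501 = 957 mm.


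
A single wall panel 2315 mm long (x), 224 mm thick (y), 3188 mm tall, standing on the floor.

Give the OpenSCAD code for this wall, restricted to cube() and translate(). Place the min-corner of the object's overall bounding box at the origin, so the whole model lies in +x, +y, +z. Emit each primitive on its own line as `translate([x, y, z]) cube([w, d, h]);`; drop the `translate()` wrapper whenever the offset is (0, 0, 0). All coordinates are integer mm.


cube([2315, 224, 3188]);


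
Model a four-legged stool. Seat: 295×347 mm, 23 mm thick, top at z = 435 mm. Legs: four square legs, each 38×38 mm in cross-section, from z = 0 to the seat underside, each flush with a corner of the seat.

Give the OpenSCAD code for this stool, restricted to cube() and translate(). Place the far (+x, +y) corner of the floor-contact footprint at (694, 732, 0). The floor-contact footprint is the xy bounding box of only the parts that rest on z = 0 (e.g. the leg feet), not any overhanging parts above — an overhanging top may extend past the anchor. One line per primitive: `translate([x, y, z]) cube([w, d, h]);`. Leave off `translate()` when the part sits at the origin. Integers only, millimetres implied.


translate([399, 385, 412]) cube([295, 347, 23]);
translate([399, 385, 0]) cube([38, 38, 412]);
translate([656, 385, 0]) cube([38, 38, 412]);
translate([399, 694, 0]) cube([38, 38, 412]);
translate([656, 694, 0]) cube([38, 38, 412]);


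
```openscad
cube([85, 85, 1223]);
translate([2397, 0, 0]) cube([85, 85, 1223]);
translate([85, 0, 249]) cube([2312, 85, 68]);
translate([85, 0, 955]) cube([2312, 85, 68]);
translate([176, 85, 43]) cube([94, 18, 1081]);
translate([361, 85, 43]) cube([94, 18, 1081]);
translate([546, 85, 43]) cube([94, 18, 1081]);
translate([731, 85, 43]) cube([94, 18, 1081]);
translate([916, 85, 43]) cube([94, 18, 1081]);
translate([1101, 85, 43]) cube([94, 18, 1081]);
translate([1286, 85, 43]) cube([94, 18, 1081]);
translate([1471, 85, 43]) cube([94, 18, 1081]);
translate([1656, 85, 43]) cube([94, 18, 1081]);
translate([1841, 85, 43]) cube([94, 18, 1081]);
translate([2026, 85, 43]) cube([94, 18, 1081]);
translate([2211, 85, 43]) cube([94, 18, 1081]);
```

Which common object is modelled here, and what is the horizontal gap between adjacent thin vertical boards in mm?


A fence section. The picket gap is 91 mm.

Two posts, two rails, 12 pickets — a fence section. Span 2312 mm holds 12 pickets of 94 mm with 13 equal gaps: ⌊(2312 − 12·94) / 13⌋ = 91 mm.


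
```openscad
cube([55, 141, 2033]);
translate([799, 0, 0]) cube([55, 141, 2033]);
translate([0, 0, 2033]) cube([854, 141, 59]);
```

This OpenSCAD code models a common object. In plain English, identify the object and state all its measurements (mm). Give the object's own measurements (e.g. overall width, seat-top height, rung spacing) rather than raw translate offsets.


A door frame. The clear opening is 744 mm wide and 2033 mm high. Two 55 mm wide jambs, 141 mm deep, stand either side of the opening from the floor to the top of the opening. A 59 mm thick head sits across the top of both jambs, spanning the full outside width of the frame.


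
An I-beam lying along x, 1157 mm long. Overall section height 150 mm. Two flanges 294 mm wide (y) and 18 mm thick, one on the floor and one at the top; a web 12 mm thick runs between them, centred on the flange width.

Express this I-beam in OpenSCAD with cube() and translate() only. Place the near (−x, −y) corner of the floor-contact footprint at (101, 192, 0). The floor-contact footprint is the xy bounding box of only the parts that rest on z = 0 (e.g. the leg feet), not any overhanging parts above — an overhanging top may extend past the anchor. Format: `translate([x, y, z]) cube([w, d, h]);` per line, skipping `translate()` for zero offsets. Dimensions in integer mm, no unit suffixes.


translate([101, 192, 0]) cube([1157, 294, 18]);
translate([101, 333, 18]) cube([1157, 12, 114]);
translate([101, 192, 132]) cube([1157, 294, 18]);


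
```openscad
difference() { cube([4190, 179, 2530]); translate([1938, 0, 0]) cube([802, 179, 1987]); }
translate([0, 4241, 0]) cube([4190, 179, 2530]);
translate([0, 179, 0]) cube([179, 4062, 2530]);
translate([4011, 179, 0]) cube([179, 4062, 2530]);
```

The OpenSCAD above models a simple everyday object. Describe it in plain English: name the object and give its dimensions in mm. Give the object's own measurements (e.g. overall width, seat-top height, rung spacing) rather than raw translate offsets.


A single room: four walls, each 2530 mm tall and 179 mm thick, enclosing an outside footprint 4190×4420 mm (x × y), no floor or roof. The front and back walls (−y and +y sides) run the full x-width; the side walls fit between their inner faces. A door opening 802 mm wide and 1987 mm tall is cut through the front wall from the floor up, its −x edge 1938 mm from the wall's −x end.


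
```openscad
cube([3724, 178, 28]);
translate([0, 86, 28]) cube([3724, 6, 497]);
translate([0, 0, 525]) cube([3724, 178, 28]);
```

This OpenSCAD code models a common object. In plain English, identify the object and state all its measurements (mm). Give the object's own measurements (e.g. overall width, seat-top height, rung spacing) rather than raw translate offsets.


An I-beam lying along x, 3724 mm long. Overall section height 553 mm. Two flanges 178 mm wide (y) and 28 mm thick, one on the floor and one at the top; a web 6 mm thick runs between them, centred on the flange width.


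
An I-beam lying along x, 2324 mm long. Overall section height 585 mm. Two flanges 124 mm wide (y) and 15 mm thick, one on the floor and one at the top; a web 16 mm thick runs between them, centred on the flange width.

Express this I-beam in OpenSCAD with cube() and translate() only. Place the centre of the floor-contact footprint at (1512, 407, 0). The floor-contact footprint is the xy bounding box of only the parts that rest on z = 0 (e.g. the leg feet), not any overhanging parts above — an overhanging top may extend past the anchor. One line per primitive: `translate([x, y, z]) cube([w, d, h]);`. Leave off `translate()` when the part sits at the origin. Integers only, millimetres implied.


translate([350, 345, 0]) cube([2324, 124, 15]);
translate([350, 399, 15]) cube([2324, 16, 555]);
translate([350, 345, 570]) cube([2324, 124, 15]);


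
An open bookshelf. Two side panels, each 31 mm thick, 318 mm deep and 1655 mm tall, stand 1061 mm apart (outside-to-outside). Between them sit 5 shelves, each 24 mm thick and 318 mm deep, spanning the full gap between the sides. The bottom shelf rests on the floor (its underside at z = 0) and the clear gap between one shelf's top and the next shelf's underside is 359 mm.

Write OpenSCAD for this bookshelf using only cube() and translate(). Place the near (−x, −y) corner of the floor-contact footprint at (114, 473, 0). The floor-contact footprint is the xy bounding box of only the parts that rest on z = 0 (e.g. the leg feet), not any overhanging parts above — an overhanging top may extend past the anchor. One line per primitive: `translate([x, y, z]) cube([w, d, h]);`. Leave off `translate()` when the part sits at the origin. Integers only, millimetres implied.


translate([114, 473, 0]) cube([31, 318, 1655]);
translate([1144, 473, 0]) cube([31, 318, 1655]);
translate([145, 473, 0]) cube([999, 318, 24]);
translate([145, 473, 383]) cube([999, 318, 24]);
translate([145, 473, 766]) cube([999, 318, 24]);
translate([145, 473, 1149]) cube([999, 318, 24]);
translate([145, 473, 1532]) cube([999, 318, 24]);


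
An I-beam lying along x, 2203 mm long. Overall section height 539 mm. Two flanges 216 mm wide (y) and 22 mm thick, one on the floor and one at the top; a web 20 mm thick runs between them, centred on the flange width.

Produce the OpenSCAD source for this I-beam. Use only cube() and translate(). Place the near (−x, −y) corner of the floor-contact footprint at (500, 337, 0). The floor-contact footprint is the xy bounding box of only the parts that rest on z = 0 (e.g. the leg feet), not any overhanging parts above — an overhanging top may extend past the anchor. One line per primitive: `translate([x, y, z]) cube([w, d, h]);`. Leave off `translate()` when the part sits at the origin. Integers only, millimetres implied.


translate([500, 337, 0]) cube([2203, 216, 22]);
translate([500, 435, 22]) cube([2203, 20, 495]);
translate([500, 337, 517]) cube([2203, 216, 22]);


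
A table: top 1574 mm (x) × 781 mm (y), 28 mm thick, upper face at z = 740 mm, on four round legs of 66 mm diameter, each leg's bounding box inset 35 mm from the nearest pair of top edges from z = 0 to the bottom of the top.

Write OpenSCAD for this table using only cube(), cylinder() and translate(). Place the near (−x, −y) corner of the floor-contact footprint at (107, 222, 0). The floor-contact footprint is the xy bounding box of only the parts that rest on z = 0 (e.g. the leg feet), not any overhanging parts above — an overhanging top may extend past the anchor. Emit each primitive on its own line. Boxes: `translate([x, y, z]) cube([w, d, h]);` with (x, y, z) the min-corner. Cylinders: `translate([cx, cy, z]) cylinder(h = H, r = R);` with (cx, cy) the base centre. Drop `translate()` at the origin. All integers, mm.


translate([72, 187, 712]) cube([1574, 781, 28]);
translate([140, 255, 0]) cylinder(h = 712, r = 33);
translate([1578, 255, 0]) cylinder(h = 712, r = 33);
translate([140, 900, 0]) cylinder(h = 712, r = 33);
translate([1578, 900, 0]) cylinder(h = 712, r = 33);


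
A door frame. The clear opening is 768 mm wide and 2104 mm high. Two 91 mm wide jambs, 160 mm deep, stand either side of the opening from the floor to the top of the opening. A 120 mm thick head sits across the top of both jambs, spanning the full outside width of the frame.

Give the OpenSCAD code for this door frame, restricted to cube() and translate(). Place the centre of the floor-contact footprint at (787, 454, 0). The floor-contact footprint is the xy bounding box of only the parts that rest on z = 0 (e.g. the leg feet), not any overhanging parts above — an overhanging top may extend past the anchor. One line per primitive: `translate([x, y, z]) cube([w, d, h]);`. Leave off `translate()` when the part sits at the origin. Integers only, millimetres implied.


translate([312, 374, 0]) cube([91, 160, 2104]);
translate([1171, 374, 0]) cube([91, 160, 2104]);
translate([312, 374, 2104]) cube([950, 160, 120]);


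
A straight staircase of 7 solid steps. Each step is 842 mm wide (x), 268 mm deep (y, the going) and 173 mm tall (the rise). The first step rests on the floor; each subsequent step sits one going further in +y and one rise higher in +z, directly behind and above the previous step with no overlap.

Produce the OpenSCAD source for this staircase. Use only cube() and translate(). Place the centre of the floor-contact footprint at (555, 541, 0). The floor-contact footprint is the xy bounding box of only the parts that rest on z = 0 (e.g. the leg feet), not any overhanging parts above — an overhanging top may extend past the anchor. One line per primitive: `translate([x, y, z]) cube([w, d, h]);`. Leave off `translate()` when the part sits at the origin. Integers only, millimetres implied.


translate([134, 407, 0]) cube([842, 268, 173]);
translate([134, 675, 173]) cube([842, 268, 173]);
translate([134, 943, 346]) cube([842, 268, 173]);
translate([134, 1211, 519]) cube([842, 268, 173]);
translate([134, 1479, 692]) cube([842, 268, 173]);
translate([134, 1747, 865]) cube([842, 268, 173]);
translate([134, 2015, 1038]) cube([842, 268, 173]);


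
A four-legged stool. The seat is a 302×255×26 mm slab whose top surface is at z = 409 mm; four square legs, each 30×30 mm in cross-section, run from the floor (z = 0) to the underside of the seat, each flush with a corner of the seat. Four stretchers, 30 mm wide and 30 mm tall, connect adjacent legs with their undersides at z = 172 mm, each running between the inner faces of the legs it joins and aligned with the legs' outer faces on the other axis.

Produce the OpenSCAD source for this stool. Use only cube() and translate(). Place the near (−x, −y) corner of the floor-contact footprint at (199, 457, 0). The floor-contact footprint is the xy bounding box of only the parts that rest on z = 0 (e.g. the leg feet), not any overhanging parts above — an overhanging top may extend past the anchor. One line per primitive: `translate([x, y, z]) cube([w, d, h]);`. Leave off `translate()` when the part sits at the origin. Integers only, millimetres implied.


translate([199, 457, 383]) cube([302, 255, 26]);
translate([199, 457, 0]) cube([30, 30, 383]);
translate([471, 457, 0]) cube([30, 30, 383]);
translate([199, 682, 0]) cube([30, 30, 383]);
translate([471, 682, 0]) cube([30, 30, 383]);
translate([229, 457, 172]) cube([242, 30, 30]);
translate([229, 682, 172]) cube([242, 30, 30]);
translate([199, 487, 172]) cube([30, 195, 30]);
translate([471, 487, 172]) cube([30, 195, 30]);
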